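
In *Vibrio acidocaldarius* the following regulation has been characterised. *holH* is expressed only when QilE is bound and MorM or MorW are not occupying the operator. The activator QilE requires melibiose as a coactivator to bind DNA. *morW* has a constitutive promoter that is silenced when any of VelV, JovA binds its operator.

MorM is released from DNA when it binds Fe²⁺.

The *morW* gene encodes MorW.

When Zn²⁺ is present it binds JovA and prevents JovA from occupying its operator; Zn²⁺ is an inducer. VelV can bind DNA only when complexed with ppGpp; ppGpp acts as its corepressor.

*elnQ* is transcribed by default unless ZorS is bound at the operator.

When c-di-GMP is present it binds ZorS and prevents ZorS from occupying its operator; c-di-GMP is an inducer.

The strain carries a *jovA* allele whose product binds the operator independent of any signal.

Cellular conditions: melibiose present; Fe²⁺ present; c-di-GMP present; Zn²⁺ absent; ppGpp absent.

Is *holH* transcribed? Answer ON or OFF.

Melibiose is present, so QilE is active.
Fe²⁺ is present, so MorM is inactive.
ppGpp is absent, so VelV is inactive.
JovA is constitutively active in this strain.
With repressor JovA bound, *morW* is not transcribed.
So MorW is not produced.
No repressor is bound and QilE is active, so *holH* is transcribed.

ON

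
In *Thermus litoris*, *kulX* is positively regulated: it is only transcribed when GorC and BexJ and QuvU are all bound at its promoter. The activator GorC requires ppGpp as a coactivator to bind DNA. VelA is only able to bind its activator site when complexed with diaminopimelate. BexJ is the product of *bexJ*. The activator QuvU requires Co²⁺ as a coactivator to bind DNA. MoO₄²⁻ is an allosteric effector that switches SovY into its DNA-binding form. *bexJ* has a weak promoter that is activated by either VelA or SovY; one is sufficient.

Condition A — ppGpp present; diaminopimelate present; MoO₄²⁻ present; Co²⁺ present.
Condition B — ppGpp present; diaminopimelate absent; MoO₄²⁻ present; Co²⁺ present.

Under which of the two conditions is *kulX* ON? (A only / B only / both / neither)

both

Condition A:
ppGpp is present, so GorC is active.
Diaminopimelate is present, so VelA is active.
MoO₄²⁻ is present, so SovY is active.
Activator VelA is present, so *bexJ* is transcribed.
So BexJ is produced and active.
Co²⁺ is present, so QuvU is active.
No repressor is bound and GorC and BexJ and QuvU are active, so *kulX* is transcribed.
→ *kulX* is ON in A.
Condition B:
ppGpp is present, so GorC is active.
Diaminopimelate is absent, so VelA is inactive.
MoO₄²⁻ is present, so SovY is active.
Activator SovY is present, so *bexJ* is transcribed.
So BexJ is produced and active.
Co²⁺ is present, so QuvU is active.
No repressor is bound and GorC and BexJ and QuvU are active, so *kulX* is transcribed.
→ *kulX* is ON in B.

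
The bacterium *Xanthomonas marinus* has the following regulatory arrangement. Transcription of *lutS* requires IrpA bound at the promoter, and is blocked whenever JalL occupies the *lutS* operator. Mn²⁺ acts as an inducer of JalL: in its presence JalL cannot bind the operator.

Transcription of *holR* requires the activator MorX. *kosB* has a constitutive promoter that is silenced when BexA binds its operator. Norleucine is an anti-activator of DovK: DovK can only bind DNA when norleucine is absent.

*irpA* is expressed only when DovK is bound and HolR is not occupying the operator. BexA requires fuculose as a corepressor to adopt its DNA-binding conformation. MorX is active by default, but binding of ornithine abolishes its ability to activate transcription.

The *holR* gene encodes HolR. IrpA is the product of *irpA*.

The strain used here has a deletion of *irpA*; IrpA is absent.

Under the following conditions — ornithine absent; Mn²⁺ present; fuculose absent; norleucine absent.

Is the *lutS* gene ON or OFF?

OFF

IrpA is non-functional in this strain, so it has no effect.
Mn²⁺ is present, so JalL is inactive.
Required activator IrpA is absent, so *lutS* is not transcribed.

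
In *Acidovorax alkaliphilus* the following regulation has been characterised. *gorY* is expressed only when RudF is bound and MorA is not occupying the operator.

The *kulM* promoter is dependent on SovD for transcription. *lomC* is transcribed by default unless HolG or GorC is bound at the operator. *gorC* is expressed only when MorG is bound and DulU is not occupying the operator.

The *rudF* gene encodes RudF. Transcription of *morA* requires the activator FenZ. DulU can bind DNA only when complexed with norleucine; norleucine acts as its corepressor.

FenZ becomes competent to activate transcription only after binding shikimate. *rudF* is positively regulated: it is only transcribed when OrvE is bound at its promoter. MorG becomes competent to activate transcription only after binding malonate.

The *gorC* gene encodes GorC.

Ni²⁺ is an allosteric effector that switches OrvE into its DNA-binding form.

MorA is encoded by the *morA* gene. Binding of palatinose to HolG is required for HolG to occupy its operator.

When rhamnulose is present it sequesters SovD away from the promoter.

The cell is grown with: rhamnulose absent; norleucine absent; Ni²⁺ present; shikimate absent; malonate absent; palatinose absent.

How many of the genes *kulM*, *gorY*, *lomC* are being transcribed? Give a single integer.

Rhamnulose is absent, so SovD is active.
No repressor is bound and SovD is active, so *kulM* is transcribed.
→ *kulM* is ON.
Ni²⁺ is present, so OrvE is active.
No repressor is bound and OrvE is active, so *rudF* is transcribed.
So RudF is produced and active.
Shikimate is absent, so FenZ is inactive.
Required activator FenZ is absent, so *morA* is not transcribed.
So MorA is not produced.
No repressor is bound and RudF is active, so *gorY* is transcribed.
→ *gorY* is ON.
Palatinose is absent, so HolG is inactive.
Malonate is absent, so MorG is inactive.
Norleucine is absent, so DulU is inactive.
Required activator MorG is absent, so *gorC* is not transcribed.
So GorC is not produced.
With no repressor bound, *lomC* is transcribed.
→ *lomC* is ON.
3 of the 3 genes are transcribed.

3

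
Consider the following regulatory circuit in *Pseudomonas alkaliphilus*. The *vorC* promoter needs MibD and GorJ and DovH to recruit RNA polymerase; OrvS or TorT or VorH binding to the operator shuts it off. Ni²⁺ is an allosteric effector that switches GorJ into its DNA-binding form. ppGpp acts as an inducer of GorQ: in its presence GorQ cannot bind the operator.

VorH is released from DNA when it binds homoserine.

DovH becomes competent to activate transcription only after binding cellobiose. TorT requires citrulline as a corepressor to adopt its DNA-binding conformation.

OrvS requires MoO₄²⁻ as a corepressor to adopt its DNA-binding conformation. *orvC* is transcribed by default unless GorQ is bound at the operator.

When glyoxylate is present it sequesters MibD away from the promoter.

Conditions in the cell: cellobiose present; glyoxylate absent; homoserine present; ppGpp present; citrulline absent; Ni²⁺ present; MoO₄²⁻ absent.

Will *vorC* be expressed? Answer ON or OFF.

Glyoxylate is absent, so MibD is active.
Ni²⁺ is present, so GorJ is active.
Cellobiose is present, so DovH is active.
MoO₄²⁻ is absent, so OrvS is inactive.
Citrulline is absent, so TorT is inactive.
Homoserine is present, so VorH is inactive.
No repressor is bound and MibD and GorJ and DovH are active, so *vorC* is transcribed.

ON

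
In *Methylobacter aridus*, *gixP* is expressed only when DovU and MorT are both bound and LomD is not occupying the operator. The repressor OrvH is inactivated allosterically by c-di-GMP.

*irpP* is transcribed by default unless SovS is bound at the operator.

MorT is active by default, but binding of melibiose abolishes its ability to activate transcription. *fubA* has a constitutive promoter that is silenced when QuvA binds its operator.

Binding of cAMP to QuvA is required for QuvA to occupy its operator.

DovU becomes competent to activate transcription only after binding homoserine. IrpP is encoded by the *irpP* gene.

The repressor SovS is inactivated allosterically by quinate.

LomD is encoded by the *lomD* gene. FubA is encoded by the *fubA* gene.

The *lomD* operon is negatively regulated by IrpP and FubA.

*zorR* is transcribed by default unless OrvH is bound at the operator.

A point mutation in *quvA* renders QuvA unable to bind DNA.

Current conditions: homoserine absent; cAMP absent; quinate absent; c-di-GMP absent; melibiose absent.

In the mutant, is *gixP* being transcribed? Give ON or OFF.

OFF

Quinate is absent, so SovS is active.
With repressor SovS bound, *irpP* is not transcribed.
So IrpP is not produced.
QuvA is non-functional in this strain, so it has no effect.
With no repressor bound, *fubA* is transcribed.
So FubA is produced and active.
With repressor FubA bound, *lomD* is not transcribed.
So LomD is not produced.
Homoserine is absent, so DovU is inactive.
Melibiose is absent, so MorT is active.
Required activator DovU is absent, so *gixP* is not transcribed.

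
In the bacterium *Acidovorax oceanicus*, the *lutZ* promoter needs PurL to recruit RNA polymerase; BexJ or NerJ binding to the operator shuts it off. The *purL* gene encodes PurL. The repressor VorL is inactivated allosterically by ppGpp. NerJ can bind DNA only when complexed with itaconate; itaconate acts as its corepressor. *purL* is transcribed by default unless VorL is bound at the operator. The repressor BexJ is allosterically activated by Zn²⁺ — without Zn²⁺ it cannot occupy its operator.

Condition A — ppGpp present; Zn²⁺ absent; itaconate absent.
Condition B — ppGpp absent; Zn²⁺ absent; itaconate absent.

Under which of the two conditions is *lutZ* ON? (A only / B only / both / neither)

Condition A:
ppGpp is present, so VorL is inactive.
With no repressor bound, *purL* is transcribed.
So PurL is produced and active.
Zn²⁺ is absent, so BexJ is inactive.
Itaconate is absent, so NerJ is inactive.
No repressor is bound and PurL is active, so *lutZ* is transcribed.
→ *lutZ* is ON in A.
Condition B:
ppGpp is absent, so VorL is active.
With repressor VorL bound, *purL* is not transcribed.
So PurL is not produced.
Zn²⁺ is absent, so BexJ is inactive.
Itaconate is absent, so NerJ is inactive.
Required activator PurL is absent, so *lutZ* is not transcribed.
→ *lutZ* is OFF in B.

A only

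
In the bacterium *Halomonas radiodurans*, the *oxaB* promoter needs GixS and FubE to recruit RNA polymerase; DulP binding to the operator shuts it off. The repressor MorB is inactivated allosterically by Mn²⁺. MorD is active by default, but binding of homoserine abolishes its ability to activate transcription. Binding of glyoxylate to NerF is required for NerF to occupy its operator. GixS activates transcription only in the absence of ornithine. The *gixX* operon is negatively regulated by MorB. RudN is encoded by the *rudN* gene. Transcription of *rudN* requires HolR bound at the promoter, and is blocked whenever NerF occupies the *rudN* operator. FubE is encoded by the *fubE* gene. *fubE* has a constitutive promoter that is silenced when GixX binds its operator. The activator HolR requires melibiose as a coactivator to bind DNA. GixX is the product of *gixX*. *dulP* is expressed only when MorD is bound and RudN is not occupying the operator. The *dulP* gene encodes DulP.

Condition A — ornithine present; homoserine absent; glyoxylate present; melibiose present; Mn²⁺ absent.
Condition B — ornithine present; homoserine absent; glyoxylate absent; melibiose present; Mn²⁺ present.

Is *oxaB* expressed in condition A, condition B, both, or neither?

neither

Condition A:
Ornithine is present, so GixS is inactive.
Homoserine is absent, so MorD is active.
Glyoxylate is present, so NerF is active.
Melibiose is present, so HolR is active.
With repressor NerF bound, *rudN* is not transcribed.
So RudN is not produced.
No repressor is bound and MorD is active, so *dulP* is transcribed.
So DulP is produced and active.
Mn²⁺ is absent, so MorB is active.
With repressor MorB bound, *gixX* is not transcribed.
So GixX is not produced.
With no repressor bound, *fubE* is transcribed.
So FubE is produced and active.
With repressor DulP bound, *oxaB* is not transcribed.
→ *oxaB* is OFF in A.
Condition B:
Ornithine is present, so GixS is inactive.
Homoserine is absent, so MorD is active.
Glyoxylate is absent, so NerF is inactive.
Melibiose is present, so HolR is active.
No repressor is bound and HolR is active, so *rudN* is transcribed.
So RudN is produced and active.
With repressor RudN bound, *dulP* is not transcribed.
So DulP is not produced.
Mn²⁺ is present, so MorB is inactive.
With no repressor bound, *gixX* is transcribed.
So GixX is produced and active.
With repressor GixX bound, *fubE* is not transcribed.
So FubE is not produced.
Required activator GixS is absent, so *oxaB* is not transcribed.
→ *oxaB* is OFF in B.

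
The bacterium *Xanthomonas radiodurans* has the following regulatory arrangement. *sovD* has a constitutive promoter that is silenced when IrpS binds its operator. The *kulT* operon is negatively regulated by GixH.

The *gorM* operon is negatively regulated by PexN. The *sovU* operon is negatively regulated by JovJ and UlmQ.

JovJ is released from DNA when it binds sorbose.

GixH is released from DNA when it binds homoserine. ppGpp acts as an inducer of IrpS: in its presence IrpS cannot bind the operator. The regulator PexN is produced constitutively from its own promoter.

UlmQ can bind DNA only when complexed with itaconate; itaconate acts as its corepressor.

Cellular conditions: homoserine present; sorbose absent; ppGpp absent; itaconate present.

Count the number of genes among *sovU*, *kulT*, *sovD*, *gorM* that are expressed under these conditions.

1

Sorbose is absent, so JovJ is active.
Itaconate is present, so UlmQ is active.
With repressor JovJ bound, *sovU* is not transcribed.
→ *sovU* is OFF.
Homoserine is present, so GixH is inactive.
With no repressor bound, *kulT* is transcribed.
→ *kulT* is ON.
ppGpp is absent, so IrpS is active.
With repressor IrpS bound, *sovD* is not transcribed.
→ *sovD* is OFF.
PexN is produced constitutively and is active.
With repressor PexN bound, *gorM* is not transcribed.
→ *gorM* is OFF.
1 of the 4 genes is transcribed.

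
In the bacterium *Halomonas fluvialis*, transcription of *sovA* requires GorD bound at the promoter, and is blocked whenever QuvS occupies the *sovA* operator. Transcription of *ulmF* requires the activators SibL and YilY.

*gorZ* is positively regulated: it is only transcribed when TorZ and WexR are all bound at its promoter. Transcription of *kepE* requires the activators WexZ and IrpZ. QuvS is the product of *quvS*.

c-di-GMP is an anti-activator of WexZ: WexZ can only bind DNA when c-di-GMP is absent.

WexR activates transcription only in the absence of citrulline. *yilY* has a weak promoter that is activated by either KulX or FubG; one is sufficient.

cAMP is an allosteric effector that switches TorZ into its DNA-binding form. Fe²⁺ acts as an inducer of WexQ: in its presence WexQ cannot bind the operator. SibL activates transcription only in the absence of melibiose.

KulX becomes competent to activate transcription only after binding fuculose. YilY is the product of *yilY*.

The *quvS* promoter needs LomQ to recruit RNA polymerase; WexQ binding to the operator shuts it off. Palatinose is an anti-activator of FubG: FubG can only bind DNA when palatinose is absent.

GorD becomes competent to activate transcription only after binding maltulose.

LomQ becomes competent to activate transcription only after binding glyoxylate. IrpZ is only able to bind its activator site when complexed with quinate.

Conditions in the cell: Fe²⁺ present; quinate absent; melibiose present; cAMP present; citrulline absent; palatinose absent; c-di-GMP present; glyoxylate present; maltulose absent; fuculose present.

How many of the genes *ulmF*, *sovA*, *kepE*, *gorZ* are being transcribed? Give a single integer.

1

Melibiose is present, so SibL is inactive.
Fuculose is present, so KulX is active.
Palatinose is absent, so FubG is active.
Activator KulX is present, so *yilY* is transcribed.
So YilY is produced and active.
Required activator SibL is absent, so *ulmF* is not transcribed.
→ *ulmF* is OFF.
Fe²⁺ is present, so WexQ is inactive.
Glyoxylate is present, so LomQ is active.
No repressor is bound and LomQ is active, so *quvS* is transcribed.
So QuvS is produced and active.
Maltulose is absent, so GorD is inactive.
With repressor QuvS bound, *sovA* is not transcribed.
→ *sovA* is OFF.
c-di-GMP is present, so WexZ is inactive.
Quinate is absent, so IrpZ is inactive.
Required activator WexZ is absent, so *kepE* is not transcribed.
→ *kepE* is OFF.
cAMP is present, so TorZ is active.
Citrulline is absent, so WexR is active.
No repressor is bound and TorZ and WexR are active, so *gorZ* is transcribed.
→ *gorZ* is ON.
1 of the 4 genes is transcribed.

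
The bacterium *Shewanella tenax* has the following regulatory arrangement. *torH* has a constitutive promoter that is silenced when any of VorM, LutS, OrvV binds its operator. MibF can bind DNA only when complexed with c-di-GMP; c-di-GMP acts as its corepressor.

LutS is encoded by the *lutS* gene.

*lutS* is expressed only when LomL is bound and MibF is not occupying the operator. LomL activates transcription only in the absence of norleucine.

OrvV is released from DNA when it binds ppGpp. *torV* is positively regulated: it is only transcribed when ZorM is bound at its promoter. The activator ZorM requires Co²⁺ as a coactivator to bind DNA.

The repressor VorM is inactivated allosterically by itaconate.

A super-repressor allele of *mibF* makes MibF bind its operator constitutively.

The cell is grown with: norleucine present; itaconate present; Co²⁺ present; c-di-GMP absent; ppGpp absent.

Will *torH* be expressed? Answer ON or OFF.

Itaconate is present, so VorM is inactive.
MibF is constitutively active in this strain.
Norleucine is present, so LomL is inactive.
With repressor MibF bound, *lutS* is not transcribed.
So LutS is not produced.
ppGpp is absent, so OrvV is active.
With repressor OrvV bound, *torH* is not transcribed.

OFF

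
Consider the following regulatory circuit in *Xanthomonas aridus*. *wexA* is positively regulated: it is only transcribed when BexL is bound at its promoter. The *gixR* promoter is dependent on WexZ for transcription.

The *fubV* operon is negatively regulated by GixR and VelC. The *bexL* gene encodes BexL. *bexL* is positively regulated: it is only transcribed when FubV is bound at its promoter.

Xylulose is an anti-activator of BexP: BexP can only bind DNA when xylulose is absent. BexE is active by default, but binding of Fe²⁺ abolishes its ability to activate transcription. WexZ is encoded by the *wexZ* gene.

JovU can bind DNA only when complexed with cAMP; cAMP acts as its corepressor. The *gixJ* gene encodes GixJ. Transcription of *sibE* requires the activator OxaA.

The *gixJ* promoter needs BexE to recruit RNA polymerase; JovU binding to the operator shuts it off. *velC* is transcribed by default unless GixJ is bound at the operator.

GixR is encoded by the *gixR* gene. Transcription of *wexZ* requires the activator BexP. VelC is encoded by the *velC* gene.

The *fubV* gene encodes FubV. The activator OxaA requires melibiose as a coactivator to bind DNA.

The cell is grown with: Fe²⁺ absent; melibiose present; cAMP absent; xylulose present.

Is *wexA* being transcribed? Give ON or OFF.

ON

Xylulose is present, so BexP is inactive.
Required activator BexP is absent, so *wexZ* is not transcribed.
So WexZ is not produced.
Required activator WexZ is absent, so *gixR* is not transcribed.
So GixR is not produced.
cAMP is absent, so JovU is inactive.
Fe²⁺ is absent, so BexE is active.
No repressor is bound and BexE is active, so *gixJ* is transcribed.
So GixJ is produced and active.
With repressor GixJ bound, *velC* is not transcribed.
So VelC is not produced.
With no repressor bound, *fubV* is transcribed.
So FubV is produced and active.
No repressor is bound and FubV is active, so *bexL* is transcribed.
So BexL is produced and active.
No repressor is bound and BexL is active, so *wexA* is transcribed.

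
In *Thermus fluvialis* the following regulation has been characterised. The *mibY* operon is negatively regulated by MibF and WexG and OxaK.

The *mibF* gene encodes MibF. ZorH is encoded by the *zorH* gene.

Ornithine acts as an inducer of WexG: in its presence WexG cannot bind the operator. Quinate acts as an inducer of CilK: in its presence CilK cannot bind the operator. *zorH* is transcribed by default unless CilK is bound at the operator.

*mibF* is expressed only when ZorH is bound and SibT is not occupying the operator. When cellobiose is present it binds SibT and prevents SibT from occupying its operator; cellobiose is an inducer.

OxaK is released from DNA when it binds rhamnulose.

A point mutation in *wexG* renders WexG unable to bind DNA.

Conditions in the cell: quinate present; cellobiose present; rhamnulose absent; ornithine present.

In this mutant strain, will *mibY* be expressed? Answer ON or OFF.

Quinate is present, so CilK is inactive.
With no repressor bound, *zorH* is transcribed.
So ZorH is produced and active.
Cellobiose is present, so SibT is inactive.
No repressor is bound and ZorH is active, so *mibF* is transcribed.
So MibF is produced and active.
WexG is non-functional in this strain, so it has no effect.
Rhamnulose is absent, so OxaK is active.
With repressor MibF bound, *mibY* is not transcribed.

OFF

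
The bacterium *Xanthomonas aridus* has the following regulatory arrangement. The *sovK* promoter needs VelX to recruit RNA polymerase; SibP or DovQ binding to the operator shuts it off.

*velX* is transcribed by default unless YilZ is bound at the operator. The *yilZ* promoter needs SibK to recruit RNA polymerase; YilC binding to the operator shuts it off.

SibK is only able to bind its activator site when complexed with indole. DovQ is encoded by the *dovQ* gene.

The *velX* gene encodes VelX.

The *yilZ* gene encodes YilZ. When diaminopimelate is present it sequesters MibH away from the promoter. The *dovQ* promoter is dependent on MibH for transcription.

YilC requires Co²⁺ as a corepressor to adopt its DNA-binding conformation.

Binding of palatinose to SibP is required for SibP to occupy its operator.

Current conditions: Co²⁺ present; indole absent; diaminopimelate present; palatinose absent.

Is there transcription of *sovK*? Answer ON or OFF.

Palatinose is absent, so SibP is inactive.
Diaminopimelate is present, so MibH is inactive.
Required activator MibH is absent, so *dovQ* is not transcribed.
So DovQ is not produced.
Indole is absent, so SibK is inactive.
Co²⁺ is present, so YilC is active.
With repressor YilC bound, *yilZ* is not transcribed.
So YilZ is not produced.
With no repressor bound, *velX* is transcribed.
So VelX is produced and active.
No repressor is bound and VelX is active, so *sovK* is transcribed.

ON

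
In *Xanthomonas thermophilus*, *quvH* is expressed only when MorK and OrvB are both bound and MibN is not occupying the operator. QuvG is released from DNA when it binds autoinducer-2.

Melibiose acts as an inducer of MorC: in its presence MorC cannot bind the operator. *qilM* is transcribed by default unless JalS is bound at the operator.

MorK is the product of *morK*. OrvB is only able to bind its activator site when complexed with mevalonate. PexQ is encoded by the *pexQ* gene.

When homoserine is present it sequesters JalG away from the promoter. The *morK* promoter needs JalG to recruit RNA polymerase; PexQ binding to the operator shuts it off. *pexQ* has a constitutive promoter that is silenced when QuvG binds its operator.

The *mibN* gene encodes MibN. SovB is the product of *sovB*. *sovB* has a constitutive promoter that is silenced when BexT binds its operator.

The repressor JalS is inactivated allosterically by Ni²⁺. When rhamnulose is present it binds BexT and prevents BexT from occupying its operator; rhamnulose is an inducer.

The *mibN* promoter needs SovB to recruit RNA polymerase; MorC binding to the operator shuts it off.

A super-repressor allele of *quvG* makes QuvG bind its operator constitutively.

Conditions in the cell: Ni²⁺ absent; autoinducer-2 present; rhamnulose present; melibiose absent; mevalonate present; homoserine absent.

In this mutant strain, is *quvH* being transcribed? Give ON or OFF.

ON

Homoserine is absent, so JalG is active.
QuvG is constitutively active in this strain.
With repressor QuvG bound, *pexQ* is not transcribed.
So PexQ is not produced.
No repressor is bound and JalG is active, so *morK* is transcribed.
So MorK is produced and active.
Mevalonate is present, so OrvB is active.
Melibiose is absent, so MorC is active.
Rhamnulose is present, so BexT is inactive.
With no repressor bound, *sovB* is transcribed.
So SovB is produced and active.
With repressor MorC bound, *mibN* is not transcribed.
So MibN is not produced.
No repressor is bound and MorK and OrvB are active, so *quvH* is transcribed.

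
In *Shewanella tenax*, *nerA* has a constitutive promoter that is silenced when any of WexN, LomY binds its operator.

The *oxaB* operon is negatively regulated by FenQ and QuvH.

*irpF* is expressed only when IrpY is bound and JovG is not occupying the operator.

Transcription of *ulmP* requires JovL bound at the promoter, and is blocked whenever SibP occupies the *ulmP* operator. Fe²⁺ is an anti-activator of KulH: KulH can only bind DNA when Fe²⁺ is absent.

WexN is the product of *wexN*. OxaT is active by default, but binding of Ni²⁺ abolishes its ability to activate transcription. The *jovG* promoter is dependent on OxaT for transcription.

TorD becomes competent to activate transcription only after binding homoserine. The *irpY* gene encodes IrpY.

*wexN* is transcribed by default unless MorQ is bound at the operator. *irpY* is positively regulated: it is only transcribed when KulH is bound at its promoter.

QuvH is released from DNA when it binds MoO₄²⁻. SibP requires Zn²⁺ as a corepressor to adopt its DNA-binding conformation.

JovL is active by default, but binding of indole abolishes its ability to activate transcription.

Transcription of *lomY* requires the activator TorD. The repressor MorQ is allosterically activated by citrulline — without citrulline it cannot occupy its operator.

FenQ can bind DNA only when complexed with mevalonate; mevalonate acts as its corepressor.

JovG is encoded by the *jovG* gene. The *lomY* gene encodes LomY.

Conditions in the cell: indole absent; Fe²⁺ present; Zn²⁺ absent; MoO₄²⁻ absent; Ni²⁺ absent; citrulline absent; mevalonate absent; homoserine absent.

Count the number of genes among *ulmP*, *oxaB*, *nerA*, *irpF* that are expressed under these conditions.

Zn²⁺ is absent, so SibP is inactive.
Indole is absent, so JovL is active.
No repressor is bound and JovL is active, so *ulmP* is transcribed.
→ *ulmP* is ON.
Mevalonate is absent, so FenQ is inactive.
MoO₄²⁻ is absent, so QuvH is active.
With repressor QuvH bound, *oxaB* is not transcribed.
→ *oxaB* is OFF.
Citrulline is absent, so MorQ is inactive.
With no repressor bound, *wexN* is transcribed.
So WexN is produced and active.
Homoserine is absent, so TorD is inactive.
Required activator TorD is absent, so *lomY* is not transcribed.
So LomY is not produced.
With repressor WexN bound, *nerA* is not transcribed.
→ *nerA* is OFF.
Ni²⁺ is absent, so OxaT is active.
No repressor is bound and OxaT is active, so *jovG* is transcribed.
So JovG is produced and active.
Fe²⁺ is present, so KulH is inactive.
Required activator KulH is absent, so *irpY* is not transcribed.
So IrpY is not produced.
With repressor JovG bound, *irpF* is not transcribed.
→ *irpF* is OFF.
1 of the 4 genes is transcribed.

1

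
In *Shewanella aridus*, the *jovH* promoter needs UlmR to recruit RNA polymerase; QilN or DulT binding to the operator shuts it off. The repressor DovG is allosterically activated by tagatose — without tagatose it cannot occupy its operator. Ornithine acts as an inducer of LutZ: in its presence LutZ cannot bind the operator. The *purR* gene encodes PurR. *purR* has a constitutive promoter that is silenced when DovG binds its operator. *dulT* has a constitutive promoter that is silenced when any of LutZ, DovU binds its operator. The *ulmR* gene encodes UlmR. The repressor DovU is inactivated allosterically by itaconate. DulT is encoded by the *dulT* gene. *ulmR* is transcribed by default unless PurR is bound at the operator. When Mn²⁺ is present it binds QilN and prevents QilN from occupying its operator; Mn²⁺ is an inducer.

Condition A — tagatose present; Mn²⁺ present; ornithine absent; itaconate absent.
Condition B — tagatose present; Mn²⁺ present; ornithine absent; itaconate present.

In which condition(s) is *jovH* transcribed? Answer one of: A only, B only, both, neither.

both

Condition A:
Tagatose is present, so DovG is active.
With repressor DovG bound, *purR* is not transcribed.
So PurR is not produced.
With no repressor bound, *ulmR* is transcribed.
So UlmR is produced and active.
Mn²⁺ is present, so QilN is inactive.
Ornithine is absent, so LutZ is active.
Itaconate is absent, so DovU is active.
With repressor LutZ bound, *dulT* is not transcribed.
So DulT is not produced.
No repressor is bound and UlmR is active, so *jovH* is transcribed.
→ *jovH* is ON in A.
Condition B:
Tagatose is present, so DovG is active.
With repressor DovG bound, *purR* is not transcribed.
So PurR is not produced.
With no repressor bound, *ulmR* is transcribed.
So UlmR is produced and active.
Mn²⁺ is present, so QilN is inactive.
Ornithine is absent, so LutZ is active.
Itaconate is present, so DovU is inactive.
With repressor LutZ bound, *dulT* is not transcribed.
So DulT is not produced.
No repressor is bound and UlmR is active, so *jovH* is transcribed.
→ *jovH* is ON in B.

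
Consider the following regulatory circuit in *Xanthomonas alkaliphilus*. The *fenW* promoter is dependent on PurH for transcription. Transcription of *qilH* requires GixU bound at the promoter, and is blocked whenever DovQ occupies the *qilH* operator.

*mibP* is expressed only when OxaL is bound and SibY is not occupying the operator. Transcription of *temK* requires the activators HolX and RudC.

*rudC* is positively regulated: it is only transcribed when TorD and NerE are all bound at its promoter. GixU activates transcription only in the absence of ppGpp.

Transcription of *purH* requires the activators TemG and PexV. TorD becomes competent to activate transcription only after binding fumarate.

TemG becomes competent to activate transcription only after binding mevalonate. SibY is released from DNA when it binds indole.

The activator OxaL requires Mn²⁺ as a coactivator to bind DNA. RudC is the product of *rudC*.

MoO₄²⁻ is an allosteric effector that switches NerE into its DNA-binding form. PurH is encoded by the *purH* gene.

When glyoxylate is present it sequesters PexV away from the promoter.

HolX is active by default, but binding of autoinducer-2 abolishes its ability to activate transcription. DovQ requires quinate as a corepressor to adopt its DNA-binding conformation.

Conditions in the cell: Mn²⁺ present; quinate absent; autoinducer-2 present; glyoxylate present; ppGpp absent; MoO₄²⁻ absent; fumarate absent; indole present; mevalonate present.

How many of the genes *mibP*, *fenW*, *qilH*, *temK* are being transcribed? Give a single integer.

2

Mn²⁺ is present, so OxaL is active.
Indole is present, so SibY is inactive.
No repressor is bound and OxaL is active, so *mibP* is transcribed.
→ *mibP* is ON.
Mevalonate is present, so TemG is active.
Glyoxylate is present, so PexV is inactive.
Required activator PexV is absent, so *purH* is not transcribed.
So PurH is not produced.
Required activator PurH is absent, so *fenW* is not transcribed.
→ *fenW* is OFF.
Quinate is absent, so DovQ is inactive.
ppGpp is absent, so GixU is active.
No repressor is bound and GixU is active, so *qilH* is transcribed.
→ *qilH* is ON.
Autoinducer-2 is present, so HolX is inactive.
Fumarate is absent, so TorD is inactive.
MoO₄²⁻ is absent, so NerE is inactive.
Required activator TorD is absent, so *rudC* is not transcribed.
So RudC is not produced.
Required activator HolX is absent, so *temK* is not transcribed.
→ *temK* is OFF.
2 of the 4 genes are transcribed.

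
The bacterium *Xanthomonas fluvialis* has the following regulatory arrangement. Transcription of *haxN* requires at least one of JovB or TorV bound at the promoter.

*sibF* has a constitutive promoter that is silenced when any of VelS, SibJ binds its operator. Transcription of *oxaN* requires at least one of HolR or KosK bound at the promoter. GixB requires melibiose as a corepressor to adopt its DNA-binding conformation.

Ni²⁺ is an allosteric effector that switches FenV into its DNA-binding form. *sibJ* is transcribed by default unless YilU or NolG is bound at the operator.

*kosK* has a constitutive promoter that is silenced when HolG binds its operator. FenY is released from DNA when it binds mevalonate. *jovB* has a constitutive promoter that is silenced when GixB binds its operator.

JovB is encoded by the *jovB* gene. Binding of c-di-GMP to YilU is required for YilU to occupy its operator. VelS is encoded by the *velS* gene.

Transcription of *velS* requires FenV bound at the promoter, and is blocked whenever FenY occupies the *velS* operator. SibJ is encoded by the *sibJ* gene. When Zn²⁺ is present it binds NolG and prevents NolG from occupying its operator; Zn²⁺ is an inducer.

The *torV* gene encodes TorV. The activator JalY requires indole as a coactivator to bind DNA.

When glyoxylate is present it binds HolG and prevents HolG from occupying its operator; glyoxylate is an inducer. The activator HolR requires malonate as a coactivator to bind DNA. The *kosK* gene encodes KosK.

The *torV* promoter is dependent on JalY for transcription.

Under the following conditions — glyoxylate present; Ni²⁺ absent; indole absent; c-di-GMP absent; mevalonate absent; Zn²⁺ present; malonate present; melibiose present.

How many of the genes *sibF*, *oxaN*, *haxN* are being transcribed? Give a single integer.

Mevalonate is absent, so FenY is active.
Ni²⁺ is absent, so FenV is inactive.
With repressor FenY bound, *velS* is not transcribed.
So VelS is not produced.
c-di-GMP is absent, so YilU is inactive.
Zn²⁺ is present, so NolG is inactive.
With no repressor bound, *sibJ* is transcribed.
So SibJ is produced and active.
With repressor SibJ bound, *sibF* is not transcribed.
→ *sibF* is OFF.
Malonate is present, so HolR is active.
Glyoxylate is present, so HolG is inactive.
With no repressor bound, *kosK* is transcribed.
So KosK is produced and active.
Activator HolR is present, so *oxaN* is transcribed.
→ *oxaN* is ON.
Melibiose is present, so GixB is active.
With repressor GixB bound, *jovB* is not transcribed.
So JovB is not produced.
Indole is absent, so JalY is inactive.
Required activator JalY is absent, so *torV* is not transcribed.
So TorV is not produced.
No activator is available at the *haxN* promoter, so *haxN* is not transcribed.
→ *haxN* is OFF.
1 of the 3 genes is transcribed.

1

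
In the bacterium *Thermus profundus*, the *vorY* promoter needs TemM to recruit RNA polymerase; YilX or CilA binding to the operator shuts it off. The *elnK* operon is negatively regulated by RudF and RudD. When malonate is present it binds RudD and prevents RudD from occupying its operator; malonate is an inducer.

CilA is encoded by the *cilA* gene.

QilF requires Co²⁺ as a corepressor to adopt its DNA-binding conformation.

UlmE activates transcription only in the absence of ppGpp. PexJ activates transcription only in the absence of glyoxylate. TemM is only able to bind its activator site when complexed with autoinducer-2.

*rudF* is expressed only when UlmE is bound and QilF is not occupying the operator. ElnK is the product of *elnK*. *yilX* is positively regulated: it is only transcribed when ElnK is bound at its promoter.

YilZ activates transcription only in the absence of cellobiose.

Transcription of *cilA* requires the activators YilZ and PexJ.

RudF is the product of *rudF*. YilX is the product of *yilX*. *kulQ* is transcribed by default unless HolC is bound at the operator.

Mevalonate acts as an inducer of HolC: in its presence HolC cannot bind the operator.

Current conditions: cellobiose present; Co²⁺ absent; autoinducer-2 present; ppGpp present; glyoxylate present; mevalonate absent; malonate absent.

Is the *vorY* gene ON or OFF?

ON

Co²⁺ is absent, so QilF is inactive.
ppGpp is present, so UlmE is inactive.
Required activator UlmE is absent, so *rudF* is not transcribed.
So RudF is not produced.
Malonate is absent, so RudD is active.
With repressor RudD bound, *elnK* is not transcribed.
So ElnK is not produced.
Required activator ElnK is absent, so *yilX* is not transcribed.
So YilX is not produced.
Autoinducer-2 is present, so TemM is active.
Cellobiose is present, so YilZ is inactive.
Glyoxylate is present, so PexJ is inactive.
Required activator YilZ is absent, so *cilA* is not transcribed.
So CilA is not produced.
No repressor is bound and TemM is active, so *vorY* is transcribed.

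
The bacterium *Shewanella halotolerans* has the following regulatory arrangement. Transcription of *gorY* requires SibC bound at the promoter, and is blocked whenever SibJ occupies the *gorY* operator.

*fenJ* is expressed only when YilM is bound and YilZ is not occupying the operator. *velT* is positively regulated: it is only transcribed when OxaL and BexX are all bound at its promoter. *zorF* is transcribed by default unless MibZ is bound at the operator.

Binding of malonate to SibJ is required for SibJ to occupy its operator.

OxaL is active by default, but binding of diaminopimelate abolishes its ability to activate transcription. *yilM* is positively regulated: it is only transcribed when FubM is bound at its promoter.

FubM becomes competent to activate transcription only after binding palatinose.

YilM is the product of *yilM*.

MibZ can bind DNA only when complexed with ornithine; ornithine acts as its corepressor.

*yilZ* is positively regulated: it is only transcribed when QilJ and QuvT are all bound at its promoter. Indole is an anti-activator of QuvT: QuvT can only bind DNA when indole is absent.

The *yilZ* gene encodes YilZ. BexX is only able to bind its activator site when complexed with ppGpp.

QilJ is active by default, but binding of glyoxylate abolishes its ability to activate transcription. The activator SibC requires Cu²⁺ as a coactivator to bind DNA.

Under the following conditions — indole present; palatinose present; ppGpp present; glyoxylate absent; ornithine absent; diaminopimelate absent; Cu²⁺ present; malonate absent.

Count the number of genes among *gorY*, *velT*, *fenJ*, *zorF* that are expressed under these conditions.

Cu²⁺ is present, so SibC is active.
Malonate is absent, so SibJ is inactive.
No repressor is bound and SibC is active, so *gorY* is transcribed.
→ *gorY* is ON.
Diaminopimelate is absent, so OxaL is active.
ppGpp is present, so BexX is active.
No repressor is bound and OxaL and BexX are active, so *velT* is transcribed.
→ *velT* is ON.
Glyoxylate is absent, so QilJ is active.
Indole is present, so QuvT is inactive.
Required activator QuvT is absent, so *yilZ* is not transcribed.
So YilZ is not produced.
Palatinose is present, so FubM is active.
No repressor is bound and FubM is active, so *yilM* is transcribed.
So YilM is produced and active.
No repressor is bound and YilM is active, so *fenJ* is transcribed.
→ *fenJ* is ON.
Ornithine is absent, so MibZ is inactive.
With no repressor bound, *zorF* is transcribed.
→ *zorF* is ON.
4 of the 4 genes are transcribed.

4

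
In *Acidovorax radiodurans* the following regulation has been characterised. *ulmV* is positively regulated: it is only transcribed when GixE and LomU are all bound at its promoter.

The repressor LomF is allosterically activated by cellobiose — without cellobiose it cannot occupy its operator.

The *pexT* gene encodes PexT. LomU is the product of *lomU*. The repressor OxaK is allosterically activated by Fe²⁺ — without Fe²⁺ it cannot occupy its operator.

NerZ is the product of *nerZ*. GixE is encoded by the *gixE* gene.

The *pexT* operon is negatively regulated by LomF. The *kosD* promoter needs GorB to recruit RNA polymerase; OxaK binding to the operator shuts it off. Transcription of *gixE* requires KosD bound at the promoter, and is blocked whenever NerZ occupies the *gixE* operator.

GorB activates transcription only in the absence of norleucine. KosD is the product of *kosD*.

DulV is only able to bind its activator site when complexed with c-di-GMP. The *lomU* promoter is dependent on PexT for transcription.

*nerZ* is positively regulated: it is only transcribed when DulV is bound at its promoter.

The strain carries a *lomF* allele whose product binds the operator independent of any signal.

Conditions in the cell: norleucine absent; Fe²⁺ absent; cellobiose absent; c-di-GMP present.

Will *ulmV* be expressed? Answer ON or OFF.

c-di-GMP is present, so DulV is active.
No repressor is bound and DulV is active, so *nerZ* is transcribed.
So NerZ is produced and active.
Fe²⁺ is absent, so OxaK is inactive.
Norleucine is absent, so GorB is active.
No repressor is bound and GorB is active, so *kosD* is transcribed.
So KosD is produced and active.
With repressor NerZ bound, *gixE* is not transcribed.
So GixE is not produced.
LomF is constitutively active in this strain.
With repressor LomF bound, *pexT* is not transcribed.
So PexT is not produced.
Required activator PexT is absent, so *lomU* is not transcribed.
So LomU is not produced.
Required activator GixE is absent, so *ulmV* is not transcribed.

OFF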